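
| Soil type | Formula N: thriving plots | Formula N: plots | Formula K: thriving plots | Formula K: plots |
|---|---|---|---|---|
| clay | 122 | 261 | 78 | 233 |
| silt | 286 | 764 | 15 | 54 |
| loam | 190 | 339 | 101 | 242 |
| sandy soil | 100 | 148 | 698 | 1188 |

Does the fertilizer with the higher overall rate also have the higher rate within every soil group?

Clay: Formula N 122/261 = 46.7%, Formula K 78/233 = 33.5% → Formula N
Silt: Formula N 286/764 = 37.4%, Formula K 15/54 = 27.8% → Formula N
Loam: Formula N 190/339 = 56.0%, Formula K 101/242 = 41.7% → Formula N
Sandy soil: Formula N 100/148 = 67.6%, Formula K 698/1188 = 58.8% → Formula N
Overall: Formula N 698/1512 = 46.2%, Formula K 892/1717 = 52.0% → Formula K
Formula N wins each soil group but Formula K wins overall — the comparison reverses. Formula N's plots skew toward silt, which has a lower base rate.

No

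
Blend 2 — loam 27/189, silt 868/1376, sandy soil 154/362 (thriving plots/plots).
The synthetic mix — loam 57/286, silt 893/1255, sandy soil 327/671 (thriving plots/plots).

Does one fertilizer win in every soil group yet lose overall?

No

Loam: Blend 2 27/189 = 14.3%, the synthetic mix 57/286 = 19.9% → the synthetic mix
Silt: Blend 2 868/1376 = 63.1%, the synthetic mix 893/1255 = 71.2% → the synthetic mix
Sandy soil: Blend 2 154/362 = 42.5%, the synthetic mix 327/671 = 48.7% → the synthetic mix
Overall: Blend 2 1049/1927 = 54.4%, the synthetic mix 1277/2212 = 57.7% → the synthetic mix
The synthetic mix wins overall and in every soil group — no reversal.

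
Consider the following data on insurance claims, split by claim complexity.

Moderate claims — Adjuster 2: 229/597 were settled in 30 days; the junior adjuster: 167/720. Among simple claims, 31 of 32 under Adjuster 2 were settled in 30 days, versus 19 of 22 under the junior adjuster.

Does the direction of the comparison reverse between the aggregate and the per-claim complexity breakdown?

Moderate: Adjuster 2 229/597 = 38.4%, the junior adjuster 167/720 = 23.2% → Adjuster 2
Simple: Adjuster 2 31/32 = 96.9%, the junior adjuster 19/22 = 86.4% → Adjuster 2
Overall: Adjuster 2 260/629 = 41.3%, the junior adjuster 186/742 = 25.1% → Adjuster 2
Adjuster 2 wins overall and in every claim group — no reversal.

No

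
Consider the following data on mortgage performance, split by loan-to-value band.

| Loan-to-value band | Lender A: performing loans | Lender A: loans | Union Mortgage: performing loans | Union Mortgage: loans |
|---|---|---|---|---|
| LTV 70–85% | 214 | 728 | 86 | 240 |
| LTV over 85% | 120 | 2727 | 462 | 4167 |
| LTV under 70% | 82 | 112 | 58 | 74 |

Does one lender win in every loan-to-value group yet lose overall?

LTV 70–85%: Lender A 214/728 = 29.4%, Union Mortgage 86/240 = 35.8% → Union Mortgage
LTV over 85%: Lender A 120/2727 = 4.4%, Union Mortgage 462/4167 = 11.1% → Union Mortgage
LTV under 70%: Lender A 82/112 = 73.2%, Union Mortgage 58/74 = 78.4% → Union Mortgage
Overall: Lender A 416/3567 = 11.7%, Union Mortgage 606/4481 = 13.5% → Union Mortgage
Union Mortgage wins overall and in every loan-to-value group — no reversal.

No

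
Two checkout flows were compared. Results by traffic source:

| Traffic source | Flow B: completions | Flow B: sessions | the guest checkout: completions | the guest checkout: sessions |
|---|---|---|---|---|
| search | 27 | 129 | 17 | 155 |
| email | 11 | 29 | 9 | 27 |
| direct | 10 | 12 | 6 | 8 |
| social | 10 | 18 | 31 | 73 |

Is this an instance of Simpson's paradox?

Search: Flow B 27/129 = 20.9%, the guest checkout 17/155 = 11.0% → Flow B
Email: Flow B 11/29 = 37.9%, the guest checkout 9/27 = 33.3% → Flow B
Direct: Flow B 10/12 = 83.3%, the guest checkout 6/8 = 75.0% → Flow B
Social: Flow B 10/18 = 55.6%, the guest checkout 31/73 = 42.5% → Flow B
Overall: Flow B 58/188 = 30.9%, the guest checkout 63/263 = 24.0% → Flow B
Flow B wins overall and in every traffic group — no reversal.

No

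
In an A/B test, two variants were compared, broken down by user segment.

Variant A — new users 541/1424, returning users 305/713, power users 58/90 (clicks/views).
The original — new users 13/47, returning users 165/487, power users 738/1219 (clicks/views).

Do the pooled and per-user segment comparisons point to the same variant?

No

New users: Variant A 541/1424 = 38.0%, the original 13/47 = 27.7% → Variant A
Returning users: Variant A 305/713 = 42.8%, the original 165/487 = 33.9% → Variant A
Power users: Variant A 58/90 = 64.4%, the original 738/1219 = 60.5% → Variant A
Overall: Variant A 904/2227 = 40.6%, the original 916/1753 = 52.3% → the original
Variant A wins each user group but the original wins overall — the comparison reverses. Variant A's views skew toward new users, which has a lower base rate.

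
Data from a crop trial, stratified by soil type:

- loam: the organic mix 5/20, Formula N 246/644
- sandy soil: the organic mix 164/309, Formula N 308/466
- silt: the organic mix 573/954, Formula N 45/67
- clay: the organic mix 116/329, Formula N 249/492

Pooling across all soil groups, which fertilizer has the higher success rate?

Loam: the organic mix 5/20 = 25.0%, Formula N 246/644 = 38.2% → Formula N
Sandy soil: the organic mix 164/309 = 53.1%, Formula N 308/466 = 66.1% → Formula N
Silt: the organic mix 573/954 = 60.1%, Formula N 45/67 = 67.2% → Formula N
Clay: the organic mix 116/329 = 35.3%, Formula N 249/492 = 50.6% → Formula N
Overall: the organic mix 858/1612 = 53.2%, Formula N 848/1669 = 50.8% → the organic mix
(Formula N wins every soil group but the organic mix wins overall — Formula N's plots skew toward the low-rate loam group.)

the organic mix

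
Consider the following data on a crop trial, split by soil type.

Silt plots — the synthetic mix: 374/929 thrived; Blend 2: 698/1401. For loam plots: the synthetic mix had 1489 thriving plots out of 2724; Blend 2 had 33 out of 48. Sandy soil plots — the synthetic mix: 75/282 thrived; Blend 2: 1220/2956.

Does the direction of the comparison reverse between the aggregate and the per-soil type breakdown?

Yes

Silt: the synthetic mix 374/929 = 40.3%, Blend 2 698/1401 = 49.8% → Blend 2
Loam: the synthetic mix 1489/2724 = 54.7%, Blend 2 33/48 = 68.8% → Blend 2
Sandy soil: the synthetic mix 75/282 = 26.6%, Blend 2 1220/2956 = 41.3% → Blend 2
Overall: the synthetic mix 1938/3935 = 49.3%, Blend 2 1951/4405 = 44.3% → the synthetic mix
Blend 2 wins each soil group but the synthetic mix wins overall — the comparison reverses. Blend 2's plots skew toward sandy soil, which has a lower base rate.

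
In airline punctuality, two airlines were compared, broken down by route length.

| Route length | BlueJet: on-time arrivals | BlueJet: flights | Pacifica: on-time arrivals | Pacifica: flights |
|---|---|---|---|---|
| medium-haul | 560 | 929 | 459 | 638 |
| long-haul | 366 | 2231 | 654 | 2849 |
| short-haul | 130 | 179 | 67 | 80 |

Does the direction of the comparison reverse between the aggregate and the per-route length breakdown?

No

Medium-haul: BlueJet 560/929 = 60.3%, Pacifica 459/638 = 71.9% → Pacifica
Long-haul: BlueJet 366/2231 = 16.4%, Pacifica 654/2849 = 23.0% → Pacifica
Short-haul: BlueJet 130/179 = 72.6%, Pacifica 67/80 = 83.8% → Pacifica
Overall: BlueJet 1056/3339 = 31.6%, Pacifica 1180/3567 = 33.1% → Pacifica
Pacifica wins overall and in every route group — no reversal.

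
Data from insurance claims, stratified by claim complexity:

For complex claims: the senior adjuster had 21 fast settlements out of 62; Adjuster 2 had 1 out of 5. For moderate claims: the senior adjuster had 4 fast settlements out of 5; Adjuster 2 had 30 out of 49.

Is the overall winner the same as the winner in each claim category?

Complex: the senior adjuster 21/62 = 33.9%, Adjuster 2 1/5 = 20.0% → the senior adjuster
Moderate: the senior adjuster 4/5 = 80.0%, Adjuster 2 30/49 = 61.2% → the senior adjuster
Overall: the senior adjuster 25/67 = 37.3%, Adjuster 2 31/54 = 57.4% → Adjuster 2
The senior adjuster wins each claim group but Adjuster 2 wins overall — the comparison reverses. The senior adjuster's claims skew toward complex, which has a lower base rate.

No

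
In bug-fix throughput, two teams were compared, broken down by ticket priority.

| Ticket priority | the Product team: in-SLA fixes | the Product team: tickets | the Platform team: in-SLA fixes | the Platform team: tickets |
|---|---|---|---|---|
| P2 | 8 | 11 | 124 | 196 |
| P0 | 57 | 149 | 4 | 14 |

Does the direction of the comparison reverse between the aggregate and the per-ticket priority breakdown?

Yes

P2: the Product team 8/11 = 72.7%, the Platform team 124/196 = 63.3% → the Product team
P0: the Product team 57/149 = 38.3%, the Platform team 4/14 = 28.6% → the Product team
Overall: the Product team 65/160 = 40.6%, the Platform team 128/210 = 61.0% → the Platform team
The Product team wins each ticket group but the Platform team wins overall — the comparison reverses. The Product team's tickets skew toward P0, which has a lower base rate.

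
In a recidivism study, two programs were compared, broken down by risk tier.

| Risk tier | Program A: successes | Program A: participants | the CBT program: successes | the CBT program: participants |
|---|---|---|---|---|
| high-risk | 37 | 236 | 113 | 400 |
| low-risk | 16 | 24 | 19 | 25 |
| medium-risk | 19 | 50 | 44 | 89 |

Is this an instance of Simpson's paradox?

High-risk: Program A 37/236 = 15.7%, the CBT program 113/400 = 28.2% → the CBT program
Low-risk: Program A 16/24 = 66.7%, the CBT program 19/25 = 76.0% → the CBT program
Medium-risk: Program A 19/50 = 38.0%, the CBT program 44/89 = 49.4% → the CBT program
Overall: Program A 72/310 = 23.2%, the CBT program 176/514 = 34.2% → the CBT program
The CBT program wins overall and in every risk group — no reversal.

No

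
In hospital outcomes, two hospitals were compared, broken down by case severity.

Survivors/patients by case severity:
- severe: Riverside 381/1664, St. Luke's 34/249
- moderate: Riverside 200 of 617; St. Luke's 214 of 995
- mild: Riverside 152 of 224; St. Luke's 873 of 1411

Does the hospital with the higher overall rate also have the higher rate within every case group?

Severe: Riverside 381/1664 = 22.9%, St. Luke's 34/249 = 13.7% → Riverside
Moderate: Riverside 200/617 = 32.4%, St. Luke's 214/995 = 21.5% → Riverside
Mild: Riverside 152/224 = 67.9%, St. Luke's 873/1411 = 61.9% → Riverside
Overall: Riverside 733/2505 = 29.3%, St. Luke's 1121/2655 = 42.2% → St. Luke's
Riverside wins each case group but St. Luke's wins overall — the comparison reverses. Riverside's patients skew toward severe, which has a lower base rate.

No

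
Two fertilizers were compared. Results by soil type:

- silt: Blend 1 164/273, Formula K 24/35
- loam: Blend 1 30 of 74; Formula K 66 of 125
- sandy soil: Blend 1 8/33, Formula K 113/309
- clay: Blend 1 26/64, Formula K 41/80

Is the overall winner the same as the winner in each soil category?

No

Silt: Blend 1 164/273 = 60.1%, Formula K 24/35 = 68.6% → Formula K
Loam: Blend 1 30/74 = 40.5%, Formula K 66/125 = 52.8% → Formula K
Sandy soil: Blend 1 8/33 = 24.2%, Formula K 113/309 = 36.6% → Formula K
Clay: Blend 1 26/64 = 40.6%, Formula K 41/80 = 51.2% → Formula K
Overall: Blend 1 228/444 = 51.4%, Formula K 244/549 = 44.4% → Blend 1
Formula K wins each soil group but Blend 1 wins overall — the comparison reverses. Formula K's plots skew toward sandy soil, which has a lower base rate.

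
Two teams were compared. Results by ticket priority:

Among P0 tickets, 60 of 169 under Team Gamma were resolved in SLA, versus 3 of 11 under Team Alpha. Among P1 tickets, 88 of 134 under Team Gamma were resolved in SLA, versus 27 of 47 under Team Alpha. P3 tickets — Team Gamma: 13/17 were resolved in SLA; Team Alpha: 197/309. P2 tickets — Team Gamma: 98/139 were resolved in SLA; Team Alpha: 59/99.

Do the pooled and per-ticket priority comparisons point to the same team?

P0: Team Gamma 60/169 = 35.5%, Team Alpha 3/11 = 27.3% → Team Gamma
P1: Team Gamma 88/134 = 65.7%, Team Alpha 27/47 = 57.4% → Team Gamma
P3: Team Gamma 13/17 = 76.5%, Team Alpha 197/309 = 63.8% → Team Gamma
P2: Team Gamma 98/139 = 70.5%, Team Alpha 59/99 = 59.6% → Team Gamma
Overall: Team Gamma 259/459 = 56.4%, Team Alpha 286/466 = 61.4% → Team Alpha
Team Gamma wins each ticket group but Team Alpha wins overall — the comparison reverses. Team Gamma's tickets skew toward P0, which has a lower base rate.

No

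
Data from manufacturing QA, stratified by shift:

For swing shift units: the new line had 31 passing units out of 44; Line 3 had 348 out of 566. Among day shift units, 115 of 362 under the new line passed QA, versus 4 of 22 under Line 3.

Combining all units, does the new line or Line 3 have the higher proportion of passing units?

Line 3

Swing shift: the new line 31/44 = 70.5%, Line 3 348/566 = 61.5% → the new line
Day shift: the new line 115/362 = 31.8%, Line 3 4/22 = 18.2% → the new line
Overall: the new line 146/406 = 36.0%, Line 3 352/588 = 59.9% → Line 3
(The new line wins every shift group but Line 3 wins overall — the new line's units skew toward the low-rate day shift group.)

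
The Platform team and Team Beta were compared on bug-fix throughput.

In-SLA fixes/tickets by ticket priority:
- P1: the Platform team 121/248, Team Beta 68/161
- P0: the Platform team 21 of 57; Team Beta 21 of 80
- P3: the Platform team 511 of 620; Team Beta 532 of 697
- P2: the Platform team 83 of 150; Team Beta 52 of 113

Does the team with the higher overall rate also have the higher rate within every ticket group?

P1: the Platform team 121/248 = 48.8%, Team Beta 68/161 = 42.2% → the Platform team
P0: the Platform team 21/57 = 36.8%, Team Beta 21/80 = 26.2% → the Platform team
P3: the Platform team 511/620 = 82.4%, Team Beta 532/697 = 76.3% → the Platform team
P2: the Platform team 83/150 = 55.3%, Team Beta 52/113 = 46.0% → the Platform team
Overall: the Platform team 736/1075 = 68.5%, Team Beta 673/1051 = 64.0% → the Platform team
The Platform team wins overall and in every ticket group — no reversal.

Yes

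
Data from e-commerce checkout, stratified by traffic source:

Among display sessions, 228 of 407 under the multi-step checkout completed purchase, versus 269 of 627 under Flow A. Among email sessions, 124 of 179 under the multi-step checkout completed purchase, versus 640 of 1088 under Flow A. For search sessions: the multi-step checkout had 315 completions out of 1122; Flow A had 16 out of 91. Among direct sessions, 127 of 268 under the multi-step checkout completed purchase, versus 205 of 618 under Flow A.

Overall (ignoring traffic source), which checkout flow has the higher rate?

Flow A

Display: the multi-step checkout 228/407 = 56.0%, Flow A 269/627 = 42.9% → the multi-step checkout
Email: the multi-step checkout 124/179 = 69.3%, Flow A 640/1088 = 58.8% → the multi-step checkout
Search: the multi-step checkout 315/1122 = 28.1%, Flow A 16/91 = 17.6% → the multi-step checkout
Direct: the multi-step checkout 127/268 = 47.4%, Flow A 205/618 = 33.2% → the multi-step checkout
Overall: the multi-step checkout 794/1976 = 40.2%, Flow A 1130/2424 = 46.6% → Flow A
(The multi-step checkout wins every traffic group but Flow A wins overall — the multi-step checkout's sessions skew toward the low-rate search group.)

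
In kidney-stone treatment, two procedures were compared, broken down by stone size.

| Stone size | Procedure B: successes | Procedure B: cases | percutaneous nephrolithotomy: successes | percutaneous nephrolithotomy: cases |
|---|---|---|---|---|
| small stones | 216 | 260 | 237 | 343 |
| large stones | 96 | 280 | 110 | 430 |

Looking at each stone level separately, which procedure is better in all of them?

Procedure B

Small stones: Procedure B 216/260 = 83.1%, percutaneous nephrolithotomy 237/343 = 69.1% → Procedure B
Large stones: Procedure B 96/280 = 34.3%, percutaneous nephrolithotomy 110/430 = 25.6% → Procedure B
Procedure B has the higher rate in both groups.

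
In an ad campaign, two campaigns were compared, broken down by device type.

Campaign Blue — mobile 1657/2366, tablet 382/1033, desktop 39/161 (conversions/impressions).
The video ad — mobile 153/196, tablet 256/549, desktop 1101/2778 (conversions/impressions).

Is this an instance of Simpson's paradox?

Yes

Mobile: Campaign Blue 1657/2366 = 70.0%, the video ad 153/196 = 78.1% → the video ad
Tablet: Campaign Blue 382/1033 = 37.0%, the video ad 256/549 = 46.6% → the video ad
Desktop: Campaign Blue 39/161 = 24.2%, the video ad 1101/2778 = 39.6% → the video ad
Overall: Campaign Blue 2078/3560 = 58.4%, the video ad 1510/3523 = 42.9% → Campaign Blue
The video ad wins each device group but Campaign Blue wins overall — the comparison reverses. The video ad's impressions skew toward desktop, which has a lower base rate.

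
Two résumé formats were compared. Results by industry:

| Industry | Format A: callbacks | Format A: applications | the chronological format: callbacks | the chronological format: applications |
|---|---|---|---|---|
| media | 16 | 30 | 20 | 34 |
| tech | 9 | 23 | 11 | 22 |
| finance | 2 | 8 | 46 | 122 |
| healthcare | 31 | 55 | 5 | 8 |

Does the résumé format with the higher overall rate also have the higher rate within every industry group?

No

Media: Format A 16/30 = 53.3%, the chronological format 20/34 = 58.8% → the chronological format
Tech: Format A 9/23 = 39.1%, the chronological format 11/22 = 50.0% → the chronological format
Finance: Format A 2/8 = 25.0%, the chronological format 46/122 = 37.7% → the chronological format
Healthcare: Format A 31/55 = 56.4%, the chronological format 5/8 = 62.5% → the chronological format
Overall: Format A 58/116 = 50.0%, the chronological format 82/186 = 44.1% → Format A
The chronological format wins each industry group but Format A wins overall — the comparison reverses. The chronological format's applications skew toward finance, which has a lower base rate.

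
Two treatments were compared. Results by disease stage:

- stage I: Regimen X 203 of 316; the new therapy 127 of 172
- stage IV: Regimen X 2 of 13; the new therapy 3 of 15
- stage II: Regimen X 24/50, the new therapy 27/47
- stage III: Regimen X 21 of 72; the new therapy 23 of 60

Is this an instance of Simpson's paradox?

No

Stage I: Regimen X 203/316 = 64.2%, the new therapy 127/172 = 73.8% → the new therapy
Stage IV: Regimen X 2/13 = 15.4%, the new therapy 3/15 = 20.0% → the new therapy
Stage II: Regimen X 24/50 = 48.0%, the new therapy 27/47 = 57.4% → the new therapy
Stage III: Regimen X 21/72 = 29.2%, the new therapy 23/60 = 38.3% → the new therapy
Overall: Regimen X 250/451 = 55.4%, the new therapy 180/294 = 61.2% → the new therapy
The new therapy wins overall and in every disease group — no reversal.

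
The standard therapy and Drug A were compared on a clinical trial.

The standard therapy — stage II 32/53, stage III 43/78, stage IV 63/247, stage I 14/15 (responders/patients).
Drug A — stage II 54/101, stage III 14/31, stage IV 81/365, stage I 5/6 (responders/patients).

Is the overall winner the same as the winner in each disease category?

Stage II: the standard therapy 32/53 = 60.4%, Drug A 54/101 = 53.5% → the standard therapy
Stage III: the standard therapy 43/78 = 55.1%, Drug A 14/31 = 45.2% → the standard therapy
Stage IV: the standard therapy 63/247 = 25.5%, Drug A 81/365 = 22.2% → the standard therapy
Stage I: the standard therapy 14/15 = 93.3%, Drug A 5/6 = 83.3% → the standard therapy
Overall: the standard therapy 152/393 = 38.7%, Drug A 154/503 = 30.6% → the standard therapy
The standard therapy wins overall and in every disease group — no reversal.

Yes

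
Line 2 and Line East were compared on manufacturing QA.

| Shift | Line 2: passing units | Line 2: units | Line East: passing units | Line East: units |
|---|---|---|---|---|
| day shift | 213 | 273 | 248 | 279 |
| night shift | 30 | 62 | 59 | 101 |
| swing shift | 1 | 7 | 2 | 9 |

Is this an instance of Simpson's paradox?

Day shift: Line 2 213/273 = 78.0%, Line East 248/279 = 88.9% → Line East
Night shift: Line 2 30/62 = 48.4%, Line East 59/101 = 58.4% → Line East
Swing shift: Line 2 1/7 = 14.3%, Line East 2/9 = 22.2% → Line East
Overall: Line 2 244/342 = 71.3%, Line East 309/389 = 79.4% → Line East
Line East wins overall and in every shift group — no reversal.

No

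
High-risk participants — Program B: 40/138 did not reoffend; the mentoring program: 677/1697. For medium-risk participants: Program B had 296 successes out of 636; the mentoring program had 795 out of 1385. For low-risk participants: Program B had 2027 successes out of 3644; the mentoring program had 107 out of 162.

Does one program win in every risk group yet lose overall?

High-risk: Program B 40/138 = 29.0%, the mentoring program 677/1697 = 39.9% → the mentoring program
Medium-risk: Program B 296/636 = 46.5%, the mentoring program 795/1385 = 57.4% → the mentoring program
Low-risk: Program B 2027/3644 = 55.6%, the mentoring program 107/162 = 66.0% → the mentoring program
Overall: Program B 2363/4418 = 53.5%, the mentoring program 1579/3244 = 48.7% → Program B
The mentoring program wins each risk group but Program B wins overall — the comparison reverses. The mentoring program's participants skew toward high-risk, which has a lower base rate.

Yes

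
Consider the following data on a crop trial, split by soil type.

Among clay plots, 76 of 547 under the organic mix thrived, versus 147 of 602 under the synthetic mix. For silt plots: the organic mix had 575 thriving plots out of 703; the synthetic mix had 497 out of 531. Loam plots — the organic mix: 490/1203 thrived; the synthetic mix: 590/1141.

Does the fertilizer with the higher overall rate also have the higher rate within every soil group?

Clay: the organic mix 76/547 = 13.9%, the synthetic mix 147/602 = 24.4% → the synthetic mix
Silt: the organic mix 575/703 = 81.8%, the synthetic mix 497/531 = 93.6% → the synthetic mix
Loam: the organic mix 490/1203 = 40.7%, the synthetic mix 590/1141 = 51.7% → the synthetic mix
Overall: the organic mix 1141/2453 = 46.5%, the synthetic mix 1234/2274 = 54.3% → the synthetic mix
The synthetic mix wins overall and in every soil group — no reversal.

Yes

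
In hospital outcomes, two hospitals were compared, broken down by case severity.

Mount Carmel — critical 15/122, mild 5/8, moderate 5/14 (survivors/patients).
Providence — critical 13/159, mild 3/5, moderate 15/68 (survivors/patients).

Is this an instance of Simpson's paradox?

No

Critical: Mount Carmel 15/122 = 12.3%, Providence 13/159 = 8.2% → Mount Carmel
Mild: Mount Carmel 5/8 = 62.5%, Providence 3/5 = 60.0% → Mount Carmel
Moderate: Mount Carmel 5/14 = 35.7%, Providence 15/68 = 22.1% → Mount Carmel
Overall: Mount Carmel 25/144 = 17.4%, Providence 31/232 = 13.4% → Mount Carmel
Mount Carmel wins overall and in every case group — no reversal.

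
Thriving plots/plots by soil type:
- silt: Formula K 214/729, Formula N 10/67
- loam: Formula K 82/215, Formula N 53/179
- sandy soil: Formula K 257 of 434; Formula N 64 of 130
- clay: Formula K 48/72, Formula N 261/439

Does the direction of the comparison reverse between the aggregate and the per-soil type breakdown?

Yes

Silt: Formula K 214/729 = 29.4%, Formula N 10/67 = 14.9% → Formula K
Loam: Formula K 82/215 = 38.1%, Formula N 53/179 = 29.6% → Formula K
Sandy soil: Formula K 257/434 = 59.2%, Formula N 64/130 = 49.2% → Formula K
Clay: Formula K 48/72 = 66.7%, Formula N 261/439 = 59.5% → Formula K
Overall: Formula K 601/1450 = 41.4%, Formula N 388/815 = 47.6% → Formula N
Formula K wins each soil group but Formula N wins overall — the comparison reverses. Formula K's plots skew toward silt, which has a lower base rate.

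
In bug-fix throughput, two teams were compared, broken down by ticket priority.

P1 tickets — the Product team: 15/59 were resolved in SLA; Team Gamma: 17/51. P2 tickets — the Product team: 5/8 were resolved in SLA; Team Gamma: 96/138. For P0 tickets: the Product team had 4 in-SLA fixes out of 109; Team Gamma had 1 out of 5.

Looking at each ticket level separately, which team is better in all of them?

Team Gamma

P1: the Product team 15/59 = 25.4%, Team Gamma 17/51 = 33.3% → Team Gamma
P2: the Product team 5/8 = 62.5%, Team Gamma 96/138 = 69.6% → Team Gamma
P0: the Product team 4/109 = 3.7%, Team Gamma 1/5 = 20.0% → Team Gamma
Team Gamma has the higher rate in all 3 groups.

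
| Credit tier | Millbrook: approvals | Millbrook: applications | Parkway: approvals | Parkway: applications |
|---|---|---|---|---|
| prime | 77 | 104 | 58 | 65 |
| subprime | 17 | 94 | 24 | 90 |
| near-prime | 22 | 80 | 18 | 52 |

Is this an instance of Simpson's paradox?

No

Prime: Millbrook 77/104 = 74.0%, Parkway 58/65 = 89.2% → Parkway
Subprime: Millbrook 17/94 = 18.1%, Parkway 24/90 = 26.7% → Parkway
Near-prime: Millbrook 22/80 = 27.5%, Parkway 18/52 = 34.6% → Parkway
Overall: Millbrook 116/278 = 41.7%, Parkway 100/207 = 48.3% → Parkway
Parkway wins overall and in every credit group — no reversal.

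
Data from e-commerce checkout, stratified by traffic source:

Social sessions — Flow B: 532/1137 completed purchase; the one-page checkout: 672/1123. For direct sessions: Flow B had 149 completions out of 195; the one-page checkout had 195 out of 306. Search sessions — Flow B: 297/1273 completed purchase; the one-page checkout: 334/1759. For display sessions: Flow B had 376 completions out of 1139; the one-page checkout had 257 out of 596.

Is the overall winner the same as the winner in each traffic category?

Social: Flow B 532/1137 = 46.8%, the one-page checkout 672/1123 = 59.8% → the one-page checkout
Direct: Flow B 149/195 = 76.4%, the one-page checkout 195/306 = 63.7% → Flow B
Search: Flow B 297/1273 = 23.3%, the one-page checkout 334/1759 = 19.0% → Flow B
Display: Flow B 376/1139 = 33.0%, the one-page checkout 257/596 = 43.1% → the one-page checkout
Overall: Flow B 1354/3744 = 36.2%, the one-page checkout 1458/3784 = 38.5% → the one-page checkout
Neither sweeps: Flow B wins 2 of 4 groups, the one-page checkout wins 2. The one-page checkout wins overall but not every group — no Simpson reversal.

No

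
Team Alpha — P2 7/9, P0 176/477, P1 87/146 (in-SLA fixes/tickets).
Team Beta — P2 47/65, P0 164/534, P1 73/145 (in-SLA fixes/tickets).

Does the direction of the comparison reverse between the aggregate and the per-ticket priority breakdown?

No

P2: Team Alpha 7/9 = 77.8%, Team Beta 47/65 = 72.3% → Team Alpha
P0: Team Alpha 176/477 = 36.9%, Team Beta 164/534 = 30.7% → Team Alpha
P1: Team Alpha 87/146 = 59.6%, Team Beta 73/145 = 50.3% → Team Alpha
Overall: Team Alpha 270/632 = 42.7%, Team Beta 284/744 = 38.2% → Team Alpha
Team Alpha wins overall and in every ticket group — no reversal.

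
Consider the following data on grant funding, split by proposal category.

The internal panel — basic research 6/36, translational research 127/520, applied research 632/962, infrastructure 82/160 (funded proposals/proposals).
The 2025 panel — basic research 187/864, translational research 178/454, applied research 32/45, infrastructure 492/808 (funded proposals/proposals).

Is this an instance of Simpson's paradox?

Yes

Basic research: the internal panel 6/36 = 16.7%, the 2025 panel 187/864 = 21.6% → the 2025 panel
Translational research: the internal panel 127/520 = 24.4%, the 2025 panel 178/454 = 39.2% → the 2025 panel
Applied research: the internal panel 632/962 = 65.7%, the 2025 panel 32/45 = 71.1% → the 2025 panel
Infrastructure: the internal panel 82/160 = 51.2%, the 2025 panel 492/808 = 60.9% → the 2025 panel
Overall: the internal panel 847/1678 = 50.5%, the 2025 panel 889/2171 = 40.9% → the internal panel
The 2025 panel wins each proposal group but the internal panel wins overall — the comparison reverses. The 2025 panel's proposals skew toward basic research, which has a lower base rate.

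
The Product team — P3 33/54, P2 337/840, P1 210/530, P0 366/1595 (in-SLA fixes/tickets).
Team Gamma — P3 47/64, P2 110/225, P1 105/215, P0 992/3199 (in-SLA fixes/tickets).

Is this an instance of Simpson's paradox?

P3: the Product team 33/54 = 61.1%, Team Gamma 47/64 = 73.4% → Team Gamma
P2: the Product team 337/840 = 40.1%, Team Gamma 110/225 = 48.9% → Team Gamma
P1: the Product team 210/530 = 39.6%, Team Gamma 105/215 = 48.8% → Team Gamma
P0: the Product team 366/1595 = 22.9%, Team Gamma 992/3199 = 31.0% → Team Gamma
Overall: the Product team 946/3019 = 31.3%, Team Gamma 1254/3703 = 33.9% → Team Gamma
Team Gamma wins overall and in every ticket group — no reversal.

No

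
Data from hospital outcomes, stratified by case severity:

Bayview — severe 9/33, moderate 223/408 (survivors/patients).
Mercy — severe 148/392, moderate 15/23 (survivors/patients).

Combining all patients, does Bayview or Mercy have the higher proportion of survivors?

Bayview

Severe: Bayview 9/33 = 27.3%, Mercy 148/392 = 37.8% → Mercy
Moderate: Bayview 223/408 = 54.7%, Mercy 15/23 = 65.2% → Mercy
Overall: Bayview 232/441 = 52.6%, Mercy 163/415 = 39.3% → Bayview
(Mercy wins every case group but Bayview wins overall — Mercy's patients skew toward the low-rate severe group.)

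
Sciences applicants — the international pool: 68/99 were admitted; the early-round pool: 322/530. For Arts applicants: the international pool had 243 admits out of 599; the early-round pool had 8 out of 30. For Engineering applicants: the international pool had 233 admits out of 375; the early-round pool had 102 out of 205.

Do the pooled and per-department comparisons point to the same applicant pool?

No

Sciences: the international pool 68/99 = 68.7%, the early-round pool 322/530 = 60.8% → the international pool
Arts: the international pool 243/599 = 40.6%, the early-round pool 8/30 = 26.7% → the international pool
Engineering: the international pool 233/375 = 62.1%, the early-round pool 102/205 = 49.8% → the international pool
Overall: the international pool 544/1073 = 50.7%, the early-round pool 432/765 = 56.5% → the early-round pool
The international pool wins each department group but the early-round pool wins overall — the comparison reverses. The international pool's applicants skew toward Arts, which has a lower base rate.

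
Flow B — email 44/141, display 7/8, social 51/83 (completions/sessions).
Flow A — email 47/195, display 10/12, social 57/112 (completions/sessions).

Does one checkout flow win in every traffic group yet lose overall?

Email: Flow B 44/141 = 31.2%, Flow A 47/195 = 24.1% → Flow B
Display: Flow B 7/8 = 87.5%, Flow A 10/12 = 83.3% → Flow B
Social: Flow B 51/83 = 61.4%, Flow A 57/112 = 50.9% → Flow B
Overall: Flow B 102/232 = 44.0%, Flow A 114/319 = 35.7% → Flow B
Flow B wins overall and in every traffic group — no reversal.

No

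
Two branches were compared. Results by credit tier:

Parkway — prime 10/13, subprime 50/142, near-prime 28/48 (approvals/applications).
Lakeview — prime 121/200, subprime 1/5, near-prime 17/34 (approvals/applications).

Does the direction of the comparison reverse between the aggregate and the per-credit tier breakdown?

Prime: Parkway 10/13 = 76.9%, Lakeview 121/200 = 60.5% → Parkway
Subprime: Parkway 50/142 = 35.2%, Lakeview 1/5 = 20.0% → Parkway
Near-prime: Parkway 28/48 = 58.3%, Lakeview 17/34 = 50.0% → Parkway
Overall: Parkway 88/203 = 43.3%, Lakeview 139/239 = 58.2% → Lakeview
Parkway wins each credit group but Lakeview wins overall — the comparison reverses. Parkway's applications skew toward subprime, which has a lower base rate.

Yes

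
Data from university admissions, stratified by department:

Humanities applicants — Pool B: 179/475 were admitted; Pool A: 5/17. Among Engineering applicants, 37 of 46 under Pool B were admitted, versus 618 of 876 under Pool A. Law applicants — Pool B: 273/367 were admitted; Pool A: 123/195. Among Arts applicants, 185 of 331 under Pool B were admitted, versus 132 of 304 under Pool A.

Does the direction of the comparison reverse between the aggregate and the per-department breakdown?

Humanities: Pool B 179/475 = 37.7%, Pool A 5/17 = 29.4% → Pool B
Engineering: Pool B 37/46 = 80.4%, Pool A 618/876 = 70.5% → Pool B
Law: Pool B 273/367 = 74.4%, Pool A 123/195 = 63.1% → Pool B
Arts: Pool B 185/331 = 55.9%, Pool A 132/304 = 43.4% → Pool B
Overall: Pool B 674/1219 = 55.3%, Pool A 878/1392 = 63.1% → Pool A
Pool B wins each department group but Pool A wins overall — the comparison reverses. Pool B's applicants skew toward Humanities, which has a lower base rate.

Yes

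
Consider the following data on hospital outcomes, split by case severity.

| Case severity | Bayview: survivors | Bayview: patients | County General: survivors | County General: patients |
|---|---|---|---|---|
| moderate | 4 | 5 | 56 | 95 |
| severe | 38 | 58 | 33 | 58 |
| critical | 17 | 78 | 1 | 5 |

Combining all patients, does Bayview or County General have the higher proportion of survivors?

County General

Moderate: Bayview 4/5 = 80.0%, County General 56/95 = 58.9% → Bayview
Severe: Bayview 38/58 = 65.5%, County General 33/58 = 56.9% → Bayview
Critical: Bayview 17/78 = 21.8%, County General 1/5 = 20.0% → Bayview
Overall: Bayview 59/141 = 41.8%, County General 90/158 = 57.0% → County General
(Bayview wins every case group but County General wins overall — Bayview's patients skew toward the low-rate critical group.)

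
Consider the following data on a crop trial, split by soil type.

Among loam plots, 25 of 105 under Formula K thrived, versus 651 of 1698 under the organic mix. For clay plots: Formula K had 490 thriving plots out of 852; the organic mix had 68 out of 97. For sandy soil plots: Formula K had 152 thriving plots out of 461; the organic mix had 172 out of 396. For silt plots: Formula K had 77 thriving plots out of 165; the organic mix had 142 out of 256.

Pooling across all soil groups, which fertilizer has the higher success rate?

Formula K

Loam: Formula K 25/105 = 23.8%, the organic mix 651/1698 = 38.3% → the organic mix
Clay: Formula K 490/852 = 57.5%, the organic mix 68/97 = 70.1% → the organic mix
Sandy soil: Formula K 152/461 = 33.0%, the organic mix 172/396 = 43.4% → the organic mix
Silt: Formula K 77/165 = 46.7%, the organic mix 142/256 = 55.5% → the organic mix
Overall: Formula K 744/1583 = 47.0%, the organic mix 1033/2447 = 42.2% → Formula K
(The organic mix wins every soil group but Formula K wins overall — the organic mix's plots skew toward the low-rate loam group.)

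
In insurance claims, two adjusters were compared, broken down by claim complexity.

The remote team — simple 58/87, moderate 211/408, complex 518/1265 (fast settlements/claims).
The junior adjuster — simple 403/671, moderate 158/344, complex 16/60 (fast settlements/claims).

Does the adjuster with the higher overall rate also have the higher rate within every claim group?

Simple: the remote team 58/87 = 66.7%, the junior adjuster 403/671 = 60.1% → the remote team
Moderate: the remote team 211/408 = 51.7%, the junior adjuster 158/344 = 45.9% → the remote team
Complex: the remote team 518/1265 = 40.9%, the junior adjuster 16/60 = 26.7% → the remote team
Overall: the remote team 787/1760 = 44.7%, the junior adjuster 577/1075 = 53.7% → the junior adjuster
The remote team wins each claim group but the junior adjuster wins overall — the comparison reverses. The remote team's claims skew toward complex, which has a lower base rate.

No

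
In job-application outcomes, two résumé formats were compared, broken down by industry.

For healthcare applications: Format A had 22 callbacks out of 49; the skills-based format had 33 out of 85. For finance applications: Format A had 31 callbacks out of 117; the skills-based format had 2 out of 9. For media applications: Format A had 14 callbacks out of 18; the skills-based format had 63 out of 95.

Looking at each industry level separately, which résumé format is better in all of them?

Format A

Healthcare: Format A 22/49 = 44.9%, the skills-based format 33/85 = 38.8% → Format A
Finance: Format A 31/117 = 26.5%, the skills-based format 2/9 = 22.2% → Format A
Media: Format A 14/18 = 77.8%, the skills-based format 63/95 = 66.3% → Format A
Format A has the higher rate in all 3 groups.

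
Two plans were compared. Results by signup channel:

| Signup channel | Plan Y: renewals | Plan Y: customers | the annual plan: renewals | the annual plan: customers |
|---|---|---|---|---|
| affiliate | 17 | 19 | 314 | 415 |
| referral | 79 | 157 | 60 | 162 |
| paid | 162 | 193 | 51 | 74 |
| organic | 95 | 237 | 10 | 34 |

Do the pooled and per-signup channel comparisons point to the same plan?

Affiliate: Plan Y 17/19 = 89.5%, the annual plan 314/415 = 75.7% → Plan Y
Referral: Plan Y 79/157 = 50.3%, the annual plan 60/162 = 37.0% → Plan Y
Paid: Plan Y 162/193 = 83.9%, the annual plan 51/74 = 68.9% → Plan Y
Organic: Plan Y 95/237 = 40.1%, the annual plan 10/34 = 29.4% → Plan Y
Overall: Plan Y 353/606 = 58.3%, the annual plan 435/685 = 63.5% → the annual plan
Plan Y wins each signup group but the annual plan wins overall — the comparison reverses. Plan Y's customers skew toward organic, which has a lower base rate.

No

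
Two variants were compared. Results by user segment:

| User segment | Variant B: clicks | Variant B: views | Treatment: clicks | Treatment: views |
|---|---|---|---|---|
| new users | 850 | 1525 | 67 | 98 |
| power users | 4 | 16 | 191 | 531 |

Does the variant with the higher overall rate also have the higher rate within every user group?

New users: Variant B 850/1525 = 55.7%, Treatment 67/98 = 68.4% → Treatment
Power users: Variant B 4/16 = 25.0%, Treatment 191/531 = 36.0% → Treatment
Overall: Variant B 854/1541 = 55.4%, Treatment 258/629 = 41.0% → Variant B
Treatment wins each user group but Variant B wins overall — the comparison reverses. Treatment's views skew toward power users, which has a lower base rate.

No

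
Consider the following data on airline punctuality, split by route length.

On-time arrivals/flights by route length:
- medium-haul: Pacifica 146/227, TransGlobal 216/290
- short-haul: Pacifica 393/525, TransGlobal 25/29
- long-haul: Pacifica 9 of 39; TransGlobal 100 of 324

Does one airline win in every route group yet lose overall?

Medium-haul: Pacifica 146/227 = 64.3%, TransGlobal 216/290 = 74.5% → TransGlobal
Short-haul: Pacifica 393/525 = 74.9%, TransGlobal 25/29 = 86.2% → TransGlobal
Long-haul: Pacifica 9/39 = 23.1%, TransGlobal 100/324 = 30.9% → TransGlobal
Overall: Pacifica 548/791 = 69.3%, TransGlobal 341/643 = 53.0% → Pacifica
TransGlobal wins each route group but Pacifica wins overall — the comparison reverses. TransGlobal's flights skew toward long-haul, which has a lower base rate.

Yes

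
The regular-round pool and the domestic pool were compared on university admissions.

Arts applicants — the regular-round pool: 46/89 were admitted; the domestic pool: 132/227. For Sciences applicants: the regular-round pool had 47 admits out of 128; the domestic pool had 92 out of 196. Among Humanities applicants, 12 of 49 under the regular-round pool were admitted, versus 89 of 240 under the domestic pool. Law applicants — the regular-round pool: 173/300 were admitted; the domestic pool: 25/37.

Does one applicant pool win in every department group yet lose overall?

Yes

Arts: the regular-round pool 46/89 = 51.7%, the domestic pool 132/227 = 58.1% → the domestic pool
Sciences: the regular-round pool 47/128 = 36.7%, the domestic pool 92/196 = 46.9% → the domestic pool
Humanities: the regular-round pool 12/49 = 24.5%, the domestic pool 89/240 = 37.1% → the domestic pool
Law: the regular-round pool 173/300 = 57.7%, the domestic pool 25/37 = 67.6% → the domestic pool
Overall: the regular-round pool 278/566 = 49.1%, the domestic pool 338/700 = 48.3% → the regular-round pool
The domestic pool wins each department group but the regular-round pool wins overall — the comparison reverses. The domestic pool's applicants skew toward Humanities, which has a lower base rate.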